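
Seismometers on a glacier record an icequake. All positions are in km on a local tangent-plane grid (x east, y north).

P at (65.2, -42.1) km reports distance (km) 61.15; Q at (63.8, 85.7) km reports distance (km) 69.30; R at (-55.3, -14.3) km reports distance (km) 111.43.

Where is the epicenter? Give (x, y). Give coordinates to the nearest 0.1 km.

Circle about each station: (x − 65.2)² + (y + 42.1)² = 61.15²; (x − 63.8)² + (y − 85.7)² = 69.30²; (x + 55.3)² + (y + 14.3)² = 111.43².
Subtracting the P equation from the Q and R equations removes the quadratic terms:
-2.8 x + 255.6 y = 4328.31
-241.0 x + 55.6 y = -11438.19
Solving the 2×2 system: x ≈ 51.5, y ≈ 17.5 km.
Check against P (with the unrounded x, y): √((x − 65.2)²+(y + 42.1)²) = 61.15 ≈ 61.15 km. ✓

(51.5, 17.5)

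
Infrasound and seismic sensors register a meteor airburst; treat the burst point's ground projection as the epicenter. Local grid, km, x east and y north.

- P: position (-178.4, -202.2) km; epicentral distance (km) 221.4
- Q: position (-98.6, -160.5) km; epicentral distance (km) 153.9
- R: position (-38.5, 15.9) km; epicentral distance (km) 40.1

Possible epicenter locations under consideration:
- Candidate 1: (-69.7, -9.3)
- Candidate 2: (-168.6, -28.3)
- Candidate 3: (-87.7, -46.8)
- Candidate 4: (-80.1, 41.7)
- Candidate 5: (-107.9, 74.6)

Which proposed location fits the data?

Candidate 1

For each candidate, compare |candidate − station| to the reported distance:
Candidate 1: residuals P 0.0, Q 0.0, R 0.0 → max 0.0 km
Candidate 2: residuals P 47.2, Q 4.3, R 97.3 → max 97.3 km
Candidate 3: residuals P 41.5, Q 39.7, R 39.6 → max 41.5 km
Candidate 4: residuals P 41.6, Q 49.1, R 8.9 → max 49.1 km
Candidate 5: residuals P 64.2, Q 81.4, R 50.8 → max 81.4 km
Only Candidate 1 has all residuals ≈ 0.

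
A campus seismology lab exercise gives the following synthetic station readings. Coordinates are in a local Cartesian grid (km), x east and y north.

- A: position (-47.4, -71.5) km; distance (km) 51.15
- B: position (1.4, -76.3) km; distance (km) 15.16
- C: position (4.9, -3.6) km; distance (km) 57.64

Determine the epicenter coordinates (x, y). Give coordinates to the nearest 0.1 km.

Circle about each station: (x + 47.4)² + (y + 71.5)² = 51.15²; (x − 1.4)² + (y + 76.3)² = 15.16²; (x − 4.9)² + (y + 3.6)² = 57.64².
Subtracting the A equation from the B and C equations removes the quadratic terms:
97.6 x − 9.6 y = 851.14
104.6 x + 135.8 y = -8028.09
Solving the 2×2 system: x ≈ 2.7, y ≈ -61.2 km.

2.7 km east, -61.2 km north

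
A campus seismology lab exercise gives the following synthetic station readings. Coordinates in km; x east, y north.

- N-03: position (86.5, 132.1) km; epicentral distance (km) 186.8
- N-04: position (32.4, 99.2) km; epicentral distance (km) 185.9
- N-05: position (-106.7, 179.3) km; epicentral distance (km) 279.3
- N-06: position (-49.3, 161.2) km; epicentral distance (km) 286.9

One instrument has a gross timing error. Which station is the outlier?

N-05

Solve using three stations at a time. Using N-03, N-04, N-06 (subtract circle equations pairwise → linear system) gives (x, y) ≈ (152.6, -42.7).
Distances from that point to each station vs reported:
  N-03: calculated 186.8 vs reported 186.8 → residual 0.0 km
  N-04: calculated 185.9 vs reported 185.9 → residual 0.0 km
  N-05: calculated 341.3 vs reported 279.3 → residual 62.0 km
  N-06: calculated 286.9 vs reported 286.9 → residual 0.0 km
N-03, N-04, N-06 are mutually consistent (residuals ≈ 0); N-05 is off by 62.0 km.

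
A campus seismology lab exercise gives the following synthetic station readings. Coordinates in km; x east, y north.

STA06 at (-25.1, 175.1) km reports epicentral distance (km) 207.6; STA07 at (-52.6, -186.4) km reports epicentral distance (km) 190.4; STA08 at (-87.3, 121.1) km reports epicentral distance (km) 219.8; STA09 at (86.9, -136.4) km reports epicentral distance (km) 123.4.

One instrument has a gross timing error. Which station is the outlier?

Solve using three stations at a time. Using STA06, STA07, STA09 (subtract circle equations pairwise → linear system) gives (x, y) ≈ (42.3, -21.3).
Distances from that point to each station vs reported:
  STA06: calculated 207.6 vs reported 207.6 → residual 0.0 km
  STA07: calculated 190.4 vs reported 190.4 → residual 0.0 km
  STA08: calculated 192.5 vs reported 219.8 → residual 27.3 km
  STA09: calculated 123.5 vs reported 123.4 → residual 0.1 km
STA06, STA07, STA09 are mutually consistent (residuals ≈ 0); STA08 is off by 27.3 km.

STA08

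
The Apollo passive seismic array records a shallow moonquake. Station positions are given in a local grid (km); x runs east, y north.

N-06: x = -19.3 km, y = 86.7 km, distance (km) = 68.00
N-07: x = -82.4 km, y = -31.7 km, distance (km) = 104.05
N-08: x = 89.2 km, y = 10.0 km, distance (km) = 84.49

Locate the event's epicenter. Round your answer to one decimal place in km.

5.8 km east, 23.5 km north

Circle about each station: (x + 19.3)² + (y − 86.7)² = 68.00²; (x + 82.4)² + (y + 31.7)² = 104.05²; (x − 89.2)² + (y − 10.0)² = 84.49².
Subtracting the N-06 equation from the N-07 and N-08 equations removes the quadratic terms:
-126.2 x − 236.8 y = -6297.13
217.0 x − 153.4 y = -2347.30
Solving the 2×2 system: x ≈ 5.8, y ≈ 23.5 km.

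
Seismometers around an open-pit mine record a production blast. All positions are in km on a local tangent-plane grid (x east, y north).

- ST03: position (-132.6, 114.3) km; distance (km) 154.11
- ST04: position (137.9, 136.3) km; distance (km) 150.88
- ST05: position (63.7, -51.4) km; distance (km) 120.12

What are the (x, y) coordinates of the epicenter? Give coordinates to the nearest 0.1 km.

Circle about each station: (x + 132.6)² + (y − 114.3)² = 154.11²; (x − 137.9)² + (y − 136.3)² = 150.88²; (x − 63.7)² + (y + 51.4)² = 120.12².
Subtracting the ST03 equation from the ST04 and ST05 equations removes the quadratic terms:
541.0 x + 44.0 y = 7931.97
392.6 x − 331.4 y = -14626.52
Solving the 2×2 system: x ≈ 10.1, y ≈ 56.1 km.
Check against ST03 (with the unrounded x, y): √((x + 132.6)²+(y − 114.3)²) = 154.11 ≈ 154.11 km. ✓

10.1 km east, 56.1 km north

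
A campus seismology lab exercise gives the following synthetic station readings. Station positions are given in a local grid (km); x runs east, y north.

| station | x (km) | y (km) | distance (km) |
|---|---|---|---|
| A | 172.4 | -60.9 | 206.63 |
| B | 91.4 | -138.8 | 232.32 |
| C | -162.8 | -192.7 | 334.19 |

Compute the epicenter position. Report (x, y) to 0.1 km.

Circle about each station: (x − 172.4)² + (y + 60.9)² = 206.63²; (x − 91.4)² + (y + 138.8)² = 232.32²; (x + 162.8)² + (y + 192.7)² = 334.19².
Subtracting pairs of circle equations eliminates x²+y² and gives linear equations (the radical axes):
-162.0 x − 155.8 y = -17087.80
-670.4 x − 263.6 y = -38780.44
Solving the 2×2 system: x ≈ 24.9, y ≈ 83.8 km.
Check against A (with the unrounded x, y): √((x − 172.4)²+(y + 60.9)²) = 206.61 ≈ 206.63 km. ✓

24.9 km east, 83.8 km north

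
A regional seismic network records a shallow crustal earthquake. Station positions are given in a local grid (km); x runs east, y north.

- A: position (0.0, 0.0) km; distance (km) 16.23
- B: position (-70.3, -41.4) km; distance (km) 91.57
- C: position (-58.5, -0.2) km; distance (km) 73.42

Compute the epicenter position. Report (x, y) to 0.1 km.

Circle about each station: x² + y² = 16.23²; (x + 70.3)² + (y + 41.4)² = 91.57²; (x + 58.5)² + (y + 0.2)² = 73.42².
Subtracting the A equation from the B and C equations removes the quadratic terms:
-140.6 x − 82.8 y = -1465.60
-117.0 x − 0.4 y = -1704.79
Solving the 2×2 system: x ≈ 14.6, y ≈ -7.1 km.
Check against A (with the unrounded x, y): √(x²+y²) = 16.22 ≈ 16.23 km. ✓

(14.6, -7.1)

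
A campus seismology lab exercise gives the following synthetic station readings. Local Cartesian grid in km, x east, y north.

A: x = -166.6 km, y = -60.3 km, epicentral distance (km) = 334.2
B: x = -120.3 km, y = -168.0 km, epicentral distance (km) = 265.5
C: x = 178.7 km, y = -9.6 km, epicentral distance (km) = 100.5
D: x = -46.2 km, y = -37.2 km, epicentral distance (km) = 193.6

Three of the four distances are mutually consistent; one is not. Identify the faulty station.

Solve using three stations at a time. Using B, C, D (subtract circle equations pairwise → linear system) gives (x, y) ≈ (136.6, -101.0).
Distances from that point to each station vs reported:
  A: calculated 306.0 vs reported 334.2 → residual 28.2 km
  B: calculated 265.5 vs reported 265.5 → residual 0.0 km
  C: calculated 100.6 vs reported 100.5 → residual 0.1 km
  D: calculated 193.7 vs reported 193.6 → residual 0.1 km
B, C, D are mutually consistent (residuals ≈ 0); A is off by 28.2 km.

A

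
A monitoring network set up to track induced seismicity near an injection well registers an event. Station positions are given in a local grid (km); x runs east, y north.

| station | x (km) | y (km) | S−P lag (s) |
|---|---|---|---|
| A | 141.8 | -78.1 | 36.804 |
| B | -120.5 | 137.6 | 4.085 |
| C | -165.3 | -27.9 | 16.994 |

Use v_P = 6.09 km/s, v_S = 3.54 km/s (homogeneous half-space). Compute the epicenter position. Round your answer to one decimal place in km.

Distance from S−P lag: d = Δt · v_P v_S / (v_P − v_S) = Δt · (6.09·3.54)/(6.09−3.54) ≈ 8.4544·Δt.
So d_A = 311.15, d_B = 34.54, d_C = 143.67 km.
Circle about each station: (x − 141.8)² + (y + 78.1)² = 311.15²; (x + 120.5)² + (y − 137.6)² = 34.54²; (x + 165.3)² + (y + 27.9)² = 143.67².
Subtracting the A equation from the B and C equations removes the quadratic terms:
-524.6 x + 431.4 y = 102868.47
-614.2 x + 100.4 y = 78068.90
Solving the 2×2 system: x ≈ -110.0, y ≈ 104.7 km.

x ≈ -110.0 km, y ≈ 104.7 km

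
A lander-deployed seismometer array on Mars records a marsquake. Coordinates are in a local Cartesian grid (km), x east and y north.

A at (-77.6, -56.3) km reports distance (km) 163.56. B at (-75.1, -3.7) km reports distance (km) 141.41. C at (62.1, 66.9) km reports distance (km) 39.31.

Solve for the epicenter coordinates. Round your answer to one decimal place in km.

Circle about each station: (x + 77.6)² + (y + 56.3)² = 163.56²; (x + 75.1)² + (y + 3.7)² = 141.41²; (x − 62.1)² + (y − 66.9)² = 39.31².
Subtracting the A equation from the B and C equations removes the quadratic terms:
5.0 x + 105.2 y = 3217.34
279.4 x + 246.4 y = 24347.17
Solving the 2×2 system: x ≈ 62.8, y ≈ 27.6 km.

(62.8, 27.6)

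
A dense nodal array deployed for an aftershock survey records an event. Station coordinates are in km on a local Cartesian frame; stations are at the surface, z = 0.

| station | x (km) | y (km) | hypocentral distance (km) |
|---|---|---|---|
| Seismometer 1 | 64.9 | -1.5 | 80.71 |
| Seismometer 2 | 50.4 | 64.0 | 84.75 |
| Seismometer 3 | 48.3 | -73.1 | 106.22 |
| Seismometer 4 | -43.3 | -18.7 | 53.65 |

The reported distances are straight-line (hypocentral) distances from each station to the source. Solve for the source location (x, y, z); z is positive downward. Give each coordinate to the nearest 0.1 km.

(-9.4, 11.3, 28.8)

Each station gives a sphere (x−x_i)² + (y−y_i)² + z² = d_i² (stations at z=0).
Subtracting the Seismometer 1 sphere from Seismometer 2 and Seismometer 3: z² cancels, leaving linear equations in x and y:
-29.0 x + 131.0 y = 1753.44
-33.2 x − 143.2 y = -1306.34
Solving: x ≈ -9.405, y ≈ 11.303 km (keep extra digits for the depth step; rounded: -9.4, 11.3).
Then from the Seismometer 1 sphere: z² = 80.71² − (x − 64.9)² − (y + 1.5)² with x = -9.405, y = 11.303, so z ≈ 28.792 ≈ 28.8 km.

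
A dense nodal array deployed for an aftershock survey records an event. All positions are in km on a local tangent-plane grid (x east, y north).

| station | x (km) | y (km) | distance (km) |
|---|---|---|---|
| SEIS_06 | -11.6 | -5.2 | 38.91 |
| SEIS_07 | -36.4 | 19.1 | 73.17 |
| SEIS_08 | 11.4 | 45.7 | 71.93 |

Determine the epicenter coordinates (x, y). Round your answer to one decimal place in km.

x ≈ 21.6 km, y ≈ -25.5 km

Circle about each station: (x + 11.6)² + (y + 5.2)² = 38.91²; (x + 36.4)² + (y − 19.1)² = 73.17²; (x − 11.4)² + (y − 45.7)² = 71.93².
Subtracting the SEIS_06 equation from the SEIS_07 and SEIS_08 equations removes the quadratic terms:
-49.6 x + 48.6 y = -2311.69
46.0 x + 101.8 y = -1603.09
Solving the 2×2 system: x ≈ 21.6, y ≈ -25.5 km.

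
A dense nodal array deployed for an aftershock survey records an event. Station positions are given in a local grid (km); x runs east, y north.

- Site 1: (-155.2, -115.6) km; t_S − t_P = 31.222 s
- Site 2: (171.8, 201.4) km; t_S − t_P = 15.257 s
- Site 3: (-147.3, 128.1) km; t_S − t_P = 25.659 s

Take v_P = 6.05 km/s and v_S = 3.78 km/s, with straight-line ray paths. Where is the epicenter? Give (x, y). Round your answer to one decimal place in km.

(103.1, 63.9)

Distance from S−P lag: d = Δt · v_P v_S / (v_P − v_S) = Δt · (6.05·3.78)/(6.05−3.78) ≈ 10.0744·Δt.
So d_Site 1 = 314.54, d_Site 2 = 153.71, d_Site 3 = 258.50 km.
Circle about each station: (x + 155.2)² + (y + 115.6)² = 314.54²; (x − 171.8)² + (y − 201.4)² = 153.71²; (x + 147.3)² + (y − 128.1)² = 258.50².
Subtracting the Site 1 equation from the Site 2 and Site 3 equations removes the quadratic terms:
654.0 x + 634.0 y = 107935.45
15.8 x + 487.4 y = 32769.66
Solving the 2×2 system: x ≈ 103.1, y ≈ 63.9 km.
Check against Site 1 (with the unrounded x, y): √((x + 155.2)²+(y + 115.6)²) = 314.54 ≈ 314.54 km. ✓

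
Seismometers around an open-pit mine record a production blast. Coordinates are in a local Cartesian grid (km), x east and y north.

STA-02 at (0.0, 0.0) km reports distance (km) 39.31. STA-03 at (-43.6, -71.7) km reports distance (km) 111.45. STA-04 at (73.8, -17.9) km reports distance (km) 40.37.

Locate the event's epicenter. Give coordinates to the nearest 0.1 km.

Circle about each station: x² + y² = 39.31²; (x + 43.6)² + (y + 71.7)² = 111.45²; (x − 73.8)² + (y + 17.9)² = 40.37².
Subtracting the STA-02 equation from the STA-03 and STA-04 equations removes the quadratic terms:
-87.2 x − 143.4 y = -3833.98
147.6 x − 35.8 y = 5682.39
Solving the 2×2 system: x ≈ 39.2, y ≈ 2.9 km.

(39.2, 2.9)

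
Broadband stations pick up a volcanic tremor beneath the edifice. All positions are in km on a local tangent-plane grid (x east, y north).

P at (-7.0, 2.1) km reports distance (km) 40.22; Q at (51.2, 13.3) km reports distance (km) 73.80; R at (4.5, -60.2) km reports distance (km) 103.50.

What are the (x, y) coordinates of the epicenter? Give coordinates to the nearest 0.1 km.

Circle about each station: (x + 7.0)² + (y − 2.1)² = 40.22²; (x − 51.2)² + (y − 13.3)² = 73.80²; (x − 4.5)² + (y + 60.2)² = 103.50².
Subtracting pairs of circle equations eliminates x²+y² and gives linear equations (the radical axes):
116.4 x + 22.4 y = -1083.87
23.0 x − 124.6 y = -5503.72
Solving the 2×2 system: x ≈ -17.2, y ≈ 41.0 km.

x ≈ -17.2 km, y ≈ 41.0 km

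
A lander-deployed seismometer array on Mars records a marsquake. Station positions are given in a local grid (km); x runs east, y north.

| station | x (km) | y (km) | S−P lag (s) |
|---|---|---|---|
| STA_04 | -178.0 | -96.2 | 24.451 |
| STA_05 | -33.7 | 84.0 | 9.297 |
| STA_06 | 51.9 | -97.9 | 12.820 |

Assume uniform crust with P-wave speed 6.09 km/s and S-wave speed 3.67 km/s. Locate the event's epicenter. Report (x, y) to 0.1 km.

18.2 km east, 15.6 km north

Distance from S−P lag: d = Δt · v_P v_S / (v_P − v_S) = Δt · (6.09·3.67)/(6.09−3.67) ≈ 9.2357·Δt.
So d_STA_04 = 225.82, d_STA_05 = 85.86, d_STA_06 = 118.40 km.
Circle about each station: (x + 178.0)² + (y + 96.2)² = 225.82²; (x + 33.7)² + (y − 84.0)² = 85.86²; (x − 51.9)² + (y + 97.9)² = 118.40².
Subtracting the STA_04 equation from the STA_05 and STA_06 equations removes the quadratic terms:
288.6 x + 360.4 y = 10875.98
459.8 x − 3.4 y = 8315.69
Solving the 2×2 system: x ≈ 18.2, y ≈ 15.6 km.
Check against STA_04 (with the unrounded x, y): √((x + 178.0)²+(y + 96.2)²) = 225.82 ≈ 225.82 km. ✓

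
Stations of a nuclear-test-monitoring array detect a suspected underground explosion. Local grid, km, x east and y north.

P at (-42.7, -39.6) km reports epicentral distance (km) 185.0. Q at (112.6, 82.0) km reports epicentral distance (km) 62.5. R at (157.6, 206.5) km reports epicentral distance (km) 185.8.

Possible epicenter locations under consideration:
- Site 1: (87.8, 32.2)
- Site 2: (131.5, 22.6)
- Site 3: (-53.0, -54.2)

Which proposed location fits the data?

For each candidate, compare |candidate − station| to the reported distance:
Site 1: residuals P 36.1, Q 6.9, R 2.0 → max 36.1 km
Site 2: residuals P 0.0, Q 0.2, R 0.1 → max 0.2 km
Site 3: residuals P 167.1, Q 151.9, R 149.3 → max 167.1 km
Only Site 2 has all residuals ≈ 0.

Site 2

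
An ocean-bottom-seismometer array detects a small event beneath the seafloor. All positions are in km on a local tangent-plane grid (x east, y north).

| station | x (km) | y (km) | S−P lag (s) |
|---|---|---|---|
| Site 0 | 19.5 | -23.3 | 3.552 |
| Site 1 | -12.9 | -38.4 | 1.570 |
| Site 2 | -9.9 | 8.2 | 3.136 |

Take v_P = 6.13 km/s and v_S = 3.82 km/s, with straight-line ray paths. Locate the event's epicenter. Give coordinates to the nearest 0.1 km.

x ≈ -16.5 km, y ≈ -22.9 km

Distance from S−P lag: d = Δt · v_P v_S / (v_P − v_S) = Δt · (6.13·3.82)/(6.13−3.82) ≈ 10.1371·Δt.
So d_Site 0 = 36.01, d_Site 1 = 15.92, d_Site 2 = 31.79 km.
Circle about each station: (x − 19.5)² + (y + 23.3)² = 36.01²; (x + 12.9)² + (y + 38.4)² = 15.92²; (x + 9.9)² + (y − 8.2)² = 31.79².
Subtracting the Site 0 equation from the Site 1 and Site 2 equations removes the quadratic terms:
-64.8 x − 30.2 y = 1761.10
-58.8 x + 63.0 y = -471.77
Solving the 2×2 system: x ≈ -16.5, y ≈ -22.9 km.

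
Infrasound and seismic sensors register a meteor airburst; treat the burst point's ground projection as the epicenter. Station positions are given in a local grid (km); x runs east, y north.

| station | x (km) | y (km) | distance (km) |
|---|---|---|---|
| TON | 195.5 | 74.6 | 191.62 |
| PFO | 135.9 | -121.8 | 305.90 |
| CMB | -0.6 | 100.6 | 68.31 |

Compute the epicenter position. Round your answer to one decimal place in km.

(25.8, 163.6)

Circle about each station: (x − 195.5)² + (y − 74.6)² = 191.62²; (x − 135.9)² + (y + 121.8)² = 305.90²; (x + 0.6)² + (y − 100.6)² = 68.31².
Subtracting the TON equation from the PFO and CMB equations removes the quadratic terms:
-119.2 x − 392.8 y = -67337.95
-392.2 x + 52.0 y = -1612.72
Solving the 2×2 system: x ≈ 25.8, y ≈ 163.6 km.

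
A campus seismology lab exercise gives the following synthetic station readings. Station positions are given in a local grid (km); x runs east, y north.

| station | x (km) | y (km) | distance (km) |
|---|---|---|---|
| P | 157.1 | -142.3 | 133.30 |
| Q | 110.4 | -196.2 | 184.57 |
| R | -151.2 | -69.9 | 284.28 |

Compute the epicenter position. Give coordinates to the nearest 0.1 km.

Circle about each station: (x − 157.1)² + (y + 142.3)² = 133.30²; (x − 110.4)² + (y + 196.2)² = 184.57²; (x + 151.2)² + (y + 69.9)² = 284.28².
Subtracting the P equation from the Q and R equations removes the quadratic terms:
-93.4 x − 107.8 y = -10544.29
-616.6 x + 144.8 y = -80228.48
Solving the 2×2 system: x ≈ 127.2, y ≈ -12.4 km.

x ≈ 127.2 km, y ≈ -12.4 km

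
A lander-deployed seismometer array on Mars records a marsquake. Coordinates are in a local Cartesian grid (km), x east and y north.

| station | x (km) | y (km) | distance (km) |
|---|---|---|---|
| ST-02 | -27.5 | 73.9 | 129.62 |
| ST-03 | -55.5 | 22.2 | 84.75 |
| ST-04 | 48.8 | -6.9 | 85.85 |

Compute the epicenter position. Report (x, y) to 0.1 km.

Circle about each station: (x + 27.5)² + (y − 73.9)² = 129.62²; (x + 55.5)² + (y − 22.2)² = 84.75²; (x − 48.8)² + (y + 6.9)² = 85.85².
Subtracting pairs of circle equations eliminates x²+y² and gives linear equations (the radical axes):
-56.0 x − 103.4 y = 6974.41
152.6 x − 161.6 y = 5642.71
Solving the 2×2 system: x ≈ -21.9, y ≈ -55.6 km.
Check against ST-02 (with the unrounded x, y): √((x + 27.5)²+(y − 73.9)²) = 129.61 ≈ 129.62 km. ✓

(-21.9, -55.6)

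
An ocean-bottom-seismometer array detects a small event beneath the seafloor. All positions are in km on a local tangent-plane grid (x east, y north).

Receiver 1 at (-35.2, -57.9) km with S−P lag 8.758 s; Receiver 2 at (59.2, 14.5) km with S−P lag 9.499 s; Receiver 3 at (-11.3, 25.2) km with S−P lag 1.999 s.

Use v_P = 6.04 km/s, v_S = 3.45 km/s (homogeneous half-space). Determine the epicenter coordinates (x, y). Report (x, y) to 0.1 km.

Distance from S−P lag: d = Δt · v_P v_S / (v_P − v_S) = Δt · (6.04·3.45)/(6.04−3.45) ≈ 8.0456·Δt.
So d_Receiver 1 = 70.46, d_Receiver 2 = 76.42, d_Receiver 3 = 16.08 km.
Circle about each station: (x + 35.2)² + (y + 57.9)² = 70.46²; (x − 59.2)² + (y − 14.5)² = 76.42²; (x + 11.3)² + (y − 25.2)² = 16.08².
Subtracting the Receiver 1 equation from the Receiver 2 and Receiver 3 equations removes the quadratic terms:
188.8 x + 144.8 y = -1751.96
47.8 x + 166.2 y = 877.33
Solving the 2×2 system: x ≈ -17.1, y ≈ 10.2 km.
Check against Receiver 1 (with the unrounded x, y): √((x + 35.2)²+(y + 57.9)²) = 70.46 ≈ 70.46 km. ✓

(-17.1, 10.2)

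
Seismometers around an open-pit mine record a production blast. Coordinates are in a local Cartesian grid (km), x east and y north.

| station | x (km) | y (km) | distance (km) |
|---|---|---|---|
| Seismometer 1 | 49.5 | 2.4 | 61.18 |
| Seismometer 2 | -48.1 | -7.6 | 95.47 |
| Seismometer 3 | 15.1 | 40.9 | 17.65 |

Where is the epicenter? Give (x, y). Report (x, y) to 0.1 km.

22.1 km east, 57.1 km north

Circle about each station: (x − 49.5)² + (y − 2.4)² = 61.18²; (x + 48.1)² + (y + 7.6)² = 95.47²; (x − 15.1)² + (y − 40.9)² = 17.65².
Subtracting pairs of circle equations eliminates x²+y² and gives linear equations (the radical axes):
-195.2 x − 20.0 y = -5456.17
-68.8 x + 77.0 y = 2876.28
Solving the 2×2 system: x ≈ 22.1, y ≈ 57.1 km.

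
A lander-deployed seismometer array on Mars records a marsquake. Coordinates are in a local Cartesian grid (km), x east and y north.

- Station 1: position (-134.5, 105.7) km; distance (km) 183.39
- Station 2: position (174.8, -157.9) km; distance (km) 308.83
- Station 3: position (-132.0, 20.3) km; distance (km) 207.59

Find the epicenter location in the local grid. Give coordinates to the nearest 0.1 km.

48.0 km east, 123.7 km north

Circle about each station: (x + 134.5)² + (y − 105.7)² = 183.39²; (x − 174.8)² + (y + 157.9)² = 308.83²; (x + 132.0)² + (y − 20.3)² = 207.59².
Subtracting the Station 1 equation from the Station 2 and Station 3 equations removes the quadratic terms:
618.6 x − 527.2 y = -35519.37
5.0 x − 170.8 y = -20888.37
Solving the 2×2 system: x ≈ 48.0, y ≈ 123.7 km.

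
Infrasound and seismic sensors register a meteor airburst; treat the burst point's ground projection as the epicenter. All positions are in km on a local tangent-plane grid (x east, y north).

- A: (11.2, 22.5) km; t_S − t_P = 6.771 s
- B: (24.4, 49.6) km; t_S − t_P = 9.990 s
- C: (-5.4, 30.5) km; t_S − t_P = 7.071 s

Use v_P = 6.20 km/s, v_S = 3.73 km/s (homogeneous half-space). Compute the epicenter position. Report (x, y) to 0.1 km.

(-15.7, -34.9)

Distance from S−P lag: d = Δt · v_P v_S / (v_P − v_S) = Δt · (6.20·3.73)/(6.20−3.73) ≈ 9.3628·Δt.
So d_A = 63.40, d_B = 93.53, d_C = 66.20 km.
Circle about each station: (x − 11.2)² + (y − 22.5)² = 63.40²; (x − 24.4)² + (y − 49.6)² = 93.53²; (x + 5.4)² + (y − 30.5)² = 66.20².
Subtracting pairs of circle equations eliminates x²+y² and gives linear equations (the radical axes):
26.4 x + 54.2 y = -2304.47
-33.2 x + 16.0 y = -35.16
Solving the 2×2 system: x ≈ -15.7, y ≈ -34.9 km.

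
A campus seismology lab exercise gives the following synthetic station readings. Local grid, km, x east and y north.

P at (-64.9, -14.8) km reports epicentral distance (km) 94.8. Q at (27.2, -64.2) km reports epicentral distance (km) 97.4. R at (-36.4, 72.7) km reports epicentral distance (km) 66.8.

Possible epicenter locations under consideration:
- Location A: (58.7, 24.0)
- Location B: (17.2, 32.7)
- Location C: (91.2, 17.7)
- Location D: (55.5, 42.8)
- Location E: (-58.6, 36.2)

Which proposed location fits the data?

Location B

For each candidate, compare |candidate − station| to the reported distance:
Location A: residuals P 34.7, Q 3.7, R 40.0 → max 40.0 km
Location B: residuals P 0.1, Q 0.0, R 0.1 → max 0.1 km
Location C: residuals P 64.6, Q 6.5, R 72.1 → max 72.1 km
Location D: residuals P 38.7, Q 13.3, R 29.8 → max 38.7 km
Location E: residuals P 43.4, Q 34.7, R 24.1 → max 43.4 km
Only Location B has all residuals ≈ 0.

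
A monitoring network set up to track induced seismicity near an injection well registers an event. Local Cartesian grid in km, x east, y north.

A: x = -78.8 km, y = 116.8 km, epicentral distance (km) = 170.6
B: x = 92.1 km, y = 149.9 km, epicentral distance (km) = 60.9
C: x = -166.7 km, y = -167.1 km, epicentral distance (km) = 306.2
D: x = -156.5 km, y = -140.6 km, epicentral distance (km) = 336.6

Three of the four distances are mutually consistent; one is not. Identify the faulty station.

C

Solve using three stations at a time. Using A, B, D (subtract circle equations pairwise → linear system) gives (x, y) ≈ (89.5, 89.1).
Distances from that point to each station vs reported:
  A: calculated 170.6 vs reported 170.6 → residual 0.0 km
  B: calculated 60.8 vs reported 60.9 → residual 0.1 km
  C: calculated 362.3 vs reported 306.2 → residual 56.1 km
  D: calculated 336.6 vs reported 336.6 → residual 0.0 km
A, B, D are mutually consistent (residuals ≈ 0); C is off by 56.1 km.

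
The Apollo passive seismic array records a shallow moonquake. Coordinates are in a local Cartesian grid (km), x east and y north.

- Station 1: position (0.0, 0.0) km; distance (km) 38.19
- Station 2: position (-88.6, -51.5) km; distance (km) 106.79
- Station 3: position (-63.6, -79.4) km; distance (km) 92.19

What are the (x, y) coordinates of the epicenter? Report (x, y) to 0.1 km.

Circle about each station: x² + y² = 38.19²; (x + 88.6)² + (y + 51.5)² = 106.79²; (x + 63.6)² + (y + 79.4)² = 92.19².
Subtracting pairs of circle equations eliminates x²+y² and gives linear equations (the radical axes):
-177.2 x − 103.0 y = 556.58
-127.2 x − 158.8 y = 3308.80
Solving the 2×2 system: x ≈ 16.8, y ≈ -34.3 km.

16.8 km east, -34.3 km north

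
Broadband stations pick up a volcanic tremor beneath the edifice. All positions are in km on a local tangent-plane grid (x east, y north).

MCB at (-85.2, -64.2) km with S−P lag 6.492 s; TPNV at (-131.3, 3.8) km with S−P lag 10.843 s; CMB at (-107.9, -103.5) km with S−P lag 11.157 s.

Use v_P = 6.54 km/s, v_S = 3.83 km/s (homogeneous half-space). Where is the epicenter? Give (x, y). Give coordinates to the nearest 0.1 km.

Distance from S−P lag: d = Δt · v_P v_S / (v_P − v_S) = Δt · (6.54·3.83)/(6.54−3.83) ≈ 9.2429·Δt.
So d_MCB = 60.00, d_TPNV = 100.22, d_CMB = 103.12 km.
Circle about each station: (x + 85.2)² + (y + 64.2)² = 60.00²; (x + 131.3)² + (y − 3.8)² = 100.22²; (x + 107.9)² + (y + 103.5)² = 103.12².
Subtracting pairs of circle equations eliminates x²+y² and gives linear equations (the radical axes):
-92.2 x + 136.0 y = -570.60
-45.4 x − 78.6 y = 3940.25
Solving the 2×2 system: x ≈ -36.6, y ≈ -29.0 km.
Check against MCB (with the unrounded x, y): √((x + 85.2)²+(y + 64.2)²) = 60.02 ≈ 60.00 km. ✓

x ≈ -36.6 km, y ≈ -29.0 km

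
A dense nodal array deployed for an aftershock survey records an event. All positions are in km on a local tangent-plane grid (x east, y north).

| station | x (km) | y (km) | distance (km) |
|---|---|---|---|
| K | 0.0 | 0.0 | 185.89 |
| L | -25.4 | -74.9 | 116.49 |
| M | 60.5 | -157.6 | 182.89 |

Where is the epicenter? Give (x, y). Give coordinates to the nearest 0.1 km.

x ≈ -121.6 km, y ≈ -140.6 km

Circle about each station: x² + y² = 185.89²; (x + 25.4)² + (y + 74.9)² = 116.49²; (x − 60.5)² + (y + 157.6)² = 182.89².
Subtracting the K equation from the L and M equations removes the quadratic terms:
-50.8 x − 149.8 y = 27240.34
121.0 x − 315.2 y = 29604.35
Solving the 2×2 system: x ≈ -121.6, y ≈ -140.6 km.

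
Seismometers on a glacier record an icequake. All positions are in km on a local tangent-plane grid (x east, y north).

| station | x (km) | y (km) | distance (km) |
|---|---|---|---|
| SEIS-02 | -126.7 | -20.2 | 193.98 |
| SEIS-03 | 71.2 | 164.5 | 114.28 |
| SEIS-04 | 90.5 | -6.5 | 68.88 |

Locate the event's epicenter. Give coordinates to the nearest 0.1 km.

Circle about each station: (x + 126.7)² + (y + 20.2)² = 193.98²; (x − 71.2)² + (y − 164.5)² = 114.28²; (x − 90.5)² + (y + 6.5)² = 68.88².
Subtracting the SEIS-02 equation from the SEIS-03 and SEIS-04 equations removes the quadratic terms:
395.8 x + 369.4 y = 40237.08
434.4 x + 27.4 y = 24655.36
Solving the 2×2 system: x ≈ 53.5, y ≈ 51.6 km.
Check against SEIS-02 (with the unrounded x, y): √((x + 126.7)²+(y + 20.2)²) = 193.98 ≈ 193.98 km. ✓

x ≈ 53.5 km, y ≈ 51.6 km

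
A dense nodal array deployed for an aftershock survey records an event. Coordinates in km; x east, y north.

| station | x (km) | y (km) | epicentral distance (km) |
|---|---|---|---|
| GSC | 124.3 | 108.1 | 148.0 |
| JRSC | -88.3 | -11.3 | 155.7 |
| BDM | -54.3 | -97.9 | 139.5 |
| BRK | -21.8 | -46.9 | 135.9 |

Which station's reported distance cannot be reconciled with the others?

Solve using three stations at a time. Using GSC, JRSC, BDM (subtract circle equations pairwise → linear system) gives (x, y) ≈ (66.5, -28.1).
Distances from that point to each station vs reported:
  GSC: calculated 148.0 vs reported 148.0 → residual 0.0 km
  JRSC: calculated 155.7 vs reported 155.7 → residual 0.0 km
  BDM: calculated 139.5 vs reported 139.5 → residual 0.0 km
  BRK: calculated 90.3 vs reported 135.9 → residual 45.6 km
GSC, JRSC, BDM are mutually consistent (residuals ≈ 0); BRK is off by 45.6 km.

BRK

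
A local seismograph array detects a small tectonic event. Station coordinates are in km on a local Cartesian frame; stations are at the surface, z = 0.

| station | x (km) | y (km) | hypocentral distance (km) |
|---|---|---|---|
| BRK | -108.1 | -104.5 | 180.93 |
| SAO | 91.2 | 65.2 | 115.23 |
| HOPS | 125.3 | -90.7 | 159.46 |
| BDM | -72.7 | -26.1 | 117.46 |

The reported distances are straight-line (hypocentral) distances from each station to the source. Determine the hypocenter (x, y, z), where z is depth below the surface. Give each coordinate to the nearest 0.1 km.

Each station gives a sphere (x−x_i)² + (y−y_i)² + z² = d_i² (stations at z=0).
Subtracting the BRK sphere from SAO and HOPS: z² cancels, leaving linear equations in x and y:
398.6 x + 339.4 y = 9420.33
466.8 x + 27.6 y = 8628.89
Solving: x ≈ 18.101, y ≈ 6.498 km (keep extra digits for the depth step; rounded: 18.1, 6.5).
Then from the BRK sphere: z² = 180.93² − (x + 108.1)² − (y + 104.5)² with x = 18.101, y = 6.498, so z ≈ 66.996 ≈ 67.0 km.
Check against BDM (with the unrounded solution): distance 117.46 ≈ 117.46 km. ✓

x ≈ 18.1 km, y ≈ 6.5 km, depth ≈ 67.0 km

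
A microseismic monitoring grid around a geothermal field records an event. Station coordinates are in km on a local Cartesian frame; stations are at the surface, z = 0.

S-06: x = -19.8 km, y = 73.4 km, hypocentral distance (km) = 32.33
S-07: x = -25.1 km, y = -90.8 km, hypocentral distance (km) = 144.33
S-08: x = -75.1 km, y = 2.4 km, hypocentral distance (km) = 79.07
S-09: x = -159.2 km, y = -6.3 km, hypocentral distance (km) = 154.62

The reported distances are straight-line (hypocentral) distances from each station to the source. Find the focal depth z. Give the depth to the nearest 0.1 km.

Each station gives a sphere (x−x_i)² + (y−y_i)² + z² = d_i² (stations at z=0).
Subtracting the S-06 sphere from S-07 and S-08: z² cancels, leaving linear equations in x and y:
-10.6 x − 328.4 y = -16690.87
-110.6 x − 142.0 y = -5340.67
Solving: x ≈ -17.700, y ≈ 51.396 km (keep extra digits for the depth step; rounded: -17.7, 51.4).
Then from the S-06 sphere: z² = 32.33² − (x + 19.8)² − (y − 73.4)² with x = -17.700, y = 51.396, so z ≈ 23.593 ≈ 23.6 km.

23.6 km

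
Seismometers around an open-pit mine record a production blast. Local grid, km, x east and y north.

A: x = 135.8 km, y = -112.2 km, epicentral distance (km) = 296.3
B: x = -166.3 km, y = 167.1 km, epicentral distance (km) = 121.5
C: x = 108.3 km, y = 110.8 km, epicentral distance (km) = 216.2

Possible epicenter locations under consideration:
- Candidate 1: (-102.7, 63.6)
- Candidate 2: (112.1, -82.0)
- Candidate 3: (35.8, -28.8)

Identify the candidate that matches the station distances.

Candidate 1

For each candidate, compare |candidate − station| to the reported distance:
Candidate 1: residuals A 0.0, B 0.0, C 0.0 → max 0.0 km
Candidate 2: residuals A 257.9, B 252.1, C 23.4 → max 257.9 km
Candidate 3: residuals A 166.1, B 160.0, C 58.9 → max 166.1 km
Only Candidate 1 has all residuals ≈ 0.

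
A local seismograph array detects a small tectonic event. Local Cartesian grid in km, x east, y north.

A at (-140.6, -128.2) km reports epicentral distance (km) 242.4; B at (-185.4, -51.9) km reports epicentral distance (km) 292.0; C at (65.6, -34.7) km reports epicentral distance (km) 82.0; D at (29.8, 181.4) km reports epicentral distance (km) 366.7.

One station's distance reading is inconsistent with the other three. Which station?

D

Solve using three stations at a time. Using A, B, C (subtract circle equations pairwise → linear system) gives (x, y) ≈ (101.0, -108.7).
Distances from that point to each station vs reported:
  A: calculated 242.4 vs reported 242.4 → residual 0.0 km
  B: calculated 292.0 vs reported 292.0 → residual 0.0 km
  C: calculated 82.1 vs reported 82.0 → residual 0.1 km
  D: calculated 298.7 vs reported 366.7 → residual 68.0 km
A, B, C are mutually consistent (residuals ≈ 0); D is off by 68.0 km.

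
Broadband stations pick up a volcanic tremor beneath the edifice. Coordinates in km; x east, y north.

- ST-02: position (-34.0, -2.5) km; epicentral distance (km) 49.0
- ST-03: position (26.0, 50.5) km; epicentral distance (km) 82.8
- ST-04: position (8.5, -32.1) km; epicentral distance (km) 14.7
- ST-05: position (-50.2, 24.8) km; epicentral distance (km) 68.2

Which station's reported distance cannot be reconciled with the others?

ST-02

Solve using three stations at a time. Using ST-03, ST-04, ST-05 (subtract circle equations pairwise → linear system) gives (x, y) ≈ (-5.0, -26.3).
Distances from that point to each station vs reported:
  ST-02: calculated 37.5 vs reported 49.0 → residual 11.5 km
  ST-03: calculated 82.8 vs reported 82.8 → residual 0.0 km
  ST-04: calculated 14.7 vs reported 14.7 → residual 0.0 km
  ST-05: calculated 68.2 vs reported 68.2 → residual 0.0 km
ST-03, ST-04, ST-05 are mutually consistent (residuals ≈ 0); ST-02 is off by 11.5 km.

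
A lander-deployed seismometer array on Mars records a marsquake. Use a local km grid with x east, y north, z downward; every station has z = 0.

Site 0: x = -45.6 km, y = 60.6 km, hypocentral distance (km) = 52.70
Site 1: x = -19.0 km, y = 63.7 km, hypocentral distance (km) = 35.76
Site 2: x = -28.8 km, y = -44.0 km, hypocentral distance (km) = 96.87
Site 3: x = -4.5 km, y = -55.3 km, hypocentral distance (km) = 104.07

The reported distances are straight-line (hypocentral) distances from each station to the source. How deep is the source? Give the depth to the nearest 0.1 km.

Each station gives a sphere (x−x_i)² + (y−y_i)² + z² = d_i² (stations at z=0).
Subtracting the Site 0 sphere from Site 1 and Site 2: z² cancels, leaving linear equations in x and y:
53.2 x + 6.2 y = 165.48
33.6 x − 209.2 y = -9592.79
Solving: x ≈ -2.192, y ≈ 45.503 km (keep extra digits for the depth step; rounded: -2.2, 45.5).
Then from the Site 0 sphere: z² = 52.70² − (x + 45.6)² − (y − 60.6)² with x = -2.192, y = 45.503, so z ≈ 25.790 ≈ 25.8 km.

25.8 km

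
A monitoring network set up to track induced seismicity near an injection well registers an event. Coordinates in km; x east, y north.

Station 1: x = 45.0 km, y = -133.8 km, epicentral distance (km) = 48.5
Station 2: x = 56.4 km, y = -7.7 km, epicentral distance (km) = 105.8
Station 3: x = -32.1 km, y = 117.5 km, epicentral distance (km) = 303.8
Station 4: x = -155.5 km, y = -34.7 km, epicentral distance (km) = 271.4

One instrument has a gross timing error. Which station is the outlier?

Station 2

Solve using three stations at a time. Using Station 1, Station 3, Station 4 (subtract circle equations pairwise → linear system) gives (x, y) ≈ (83.4, -163.5).
Distances from that point to each station vs reported:
  Station 1: calculated 48.5 vs reported 48.5 → residual 0.0 km
  Station 2: calculated 158.1 vs reported 105.8 → residual 52.3 km
  Station 3: calculated 303.8 vs reported 303.8 → residual 0.0 km
  Station 4: calculated 271.4 vs reported 271.4 → residual 0.0 km
Station 1, Station 3, Station 4 are mutually consistent (residuals ≈ 0); Station 2 is off by 52.3 km.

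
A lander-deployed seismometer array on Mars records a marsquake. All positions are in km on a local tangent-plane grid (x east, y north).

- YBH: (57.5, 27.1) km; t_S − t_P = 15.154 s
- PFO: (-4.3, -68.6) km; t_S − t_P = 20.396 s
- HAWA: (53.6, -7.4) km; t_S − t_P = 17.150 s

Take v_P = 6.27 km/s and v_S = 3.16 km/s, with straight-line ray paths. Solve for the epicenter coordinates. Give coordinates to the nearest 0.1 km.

x ≈ -34.0 km, y ≈ 57.9 km

Distance from S−P lag: d = Δt · v_P v_S / (v_P − v_S) = Δt · (6.27·3.16)/(6.27−3.16) ≈ 6.3708·Δt.
So d_YBH = 96.54, d_PFO = 129.94, d_HAWA = 109.26 km.
Circle about each station: (x − 57.5)² + (y − 27.1)² = 96.54²; (x + 4.3)² + (y + 68.6)² = 129.94²; (x − 53.6)² + (y + 7.4)² = 109.26².
Subtracting the YBH equation from the PFO and HAWA equations removes the quadratic terms:
-123.6 x − 191.4 y = -6880.64
-7.8 x − 69.0 y = -3730.72
Solving the 2×2 system: x ≈ -34.0, y ≈ 57.9 km.
Check against YBH (with the unrounded x, y): √((x − 57.5)²+(y − 27.1)²) = 96.56 ≈ 96.54 km. ✓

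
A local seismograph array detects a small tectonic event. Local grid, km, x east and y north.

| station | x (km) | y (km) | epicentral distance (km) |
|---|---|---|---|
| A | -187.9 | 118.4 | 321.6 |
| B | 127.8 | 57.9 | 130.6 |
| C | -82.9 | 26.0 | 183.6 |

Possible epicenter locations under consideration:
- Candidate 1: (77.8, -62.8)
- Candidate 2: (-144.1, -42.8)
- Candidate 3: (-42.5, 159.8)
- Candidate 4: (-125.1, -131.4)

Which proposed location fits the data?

Candidate 1

For each candidate, compare |candidate − station| to the reported distance:
Candidate 1: residuals A 0.0, B 0.0, C 0.0 → max 0.0 km
Candidate 2: residuals A 154.6, B 159.3, C 91.5 → max 159.3 km
Candidate 3: residuals A 170.4, B 67.9, C 43.8 → max 170.4 km
Candidate 4: residuals A 64.0, B 185.3, C 20.6 → max 185.3 km
Only Candidate 1 has all residuals ≈ 0.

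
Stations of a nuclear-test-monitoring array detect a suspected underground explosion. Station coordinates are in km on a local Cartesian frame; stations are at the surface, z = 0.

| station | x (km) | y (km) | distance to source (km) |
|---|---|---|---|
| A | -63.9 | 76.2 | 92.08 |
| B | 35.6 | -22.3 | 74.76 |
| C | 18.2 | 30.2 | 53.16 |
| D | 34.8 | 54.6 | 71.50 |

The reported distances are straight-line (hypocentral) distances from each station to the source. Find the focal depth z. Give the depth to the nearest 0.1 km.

Each station gives a sphere (x−x_i)² + (y−y_i)² + z² = d_i² (stations at z=0).
Subtracting the A sphere from B and C: z² cancels, leaving linear equations in x and y:
199.0 x − 197.0 y = -5235.33
164.2 x − 92.0 y = -2993.63
Solving: x ≈ -7.699, y ≈ 18.798 km (keep extra digits for the depth step; rounded: -7.7, 18.8).
Then from the A sphere: z² = 92.08² − (x + 63.9)² − (y − 76.2)² with x = -7.699, y = 18.798, so z ≈ 45.002 ≈ 45.0 km.

depth ≈ 45.0 km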